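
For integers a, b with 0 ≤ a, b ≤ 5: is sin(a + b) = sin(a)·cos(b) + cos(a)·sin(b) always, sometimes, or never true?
Always true

The identity holds for every pair in the range. For instance at (a, b) = (3, 5): both sides equal sin(8) ≈ 0.9894.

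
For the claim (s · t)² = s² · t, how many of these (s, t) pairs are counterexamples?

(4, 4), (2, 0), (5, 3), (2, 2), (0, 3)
3

Testing each pair:
(4, 4): LHS = 256, RHS = 64 → counterexample
(2, 0): LHS = 0, RHS = 0 → satisfies claim
(5, 3): LHS = 225, RHS = 75 → counterexample
(2, 2): LHS = 16, RHS = 8 → counterexample
(0, 3): LHS = 0, RHS = 0 → satisfies claim

That makes 3 counterexamples.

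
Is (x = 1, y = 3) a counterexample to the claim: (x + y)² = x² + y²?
Substituting x = 1, y = 3:
LHS = (1 + 3)² = 16
RHS = 1² + 3² = 10

Since LHS ≠ RHS, this pair disproves the claim.

Answer: Yes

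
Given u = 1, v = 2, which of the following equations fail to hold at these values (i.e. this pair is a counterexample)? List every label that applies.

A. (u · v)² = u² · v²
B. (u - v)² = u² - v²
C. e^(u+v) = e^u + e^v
Evaluating each claim at the given values:
A. LHS = 4, RHS = 4 → holds here (LHS = RHS)
B. LHS = 1, RHS = -3 → fails here (LHS ≠ RHS)
C. LHS = e^3 ≈ 20.09, RHS = e + e^2 ≈ 10.11 → fails here (LHS ≠ RHS)

Answer: B, C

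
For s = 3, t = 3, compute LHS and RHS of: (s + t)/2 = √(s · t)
LHS = (3 + 3)/2 = 3
RHS = √(3 · 3) = 3

LHS = RHS: the two sides agree.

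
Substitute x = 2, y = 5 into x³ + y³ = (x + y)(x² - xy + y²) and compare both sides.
LHS = 2³ + 5³ = 133
RHS = (2 + 5)(2² - 2·5 + 5²) = 133

LHS = RHS: the two sides agree.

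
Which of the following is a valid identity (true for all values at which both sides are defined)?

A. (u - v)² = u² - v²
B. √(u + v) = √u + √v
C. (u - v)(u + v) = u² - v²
C

A: fails at (0, 1) — LHS = 1, RHS = -1.
B: fails at (6, 7) — LHS = √(13) ≈ 3.606, RHS = √(6) + √(7) ≈ 5.095.
C: holds — e.g. at (6, 7), both sides equal -13.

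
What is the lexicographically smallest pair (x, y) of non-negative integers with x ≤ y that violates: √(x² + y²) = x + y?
(x, y) = (1, 1)

Substituting (1, 1) into the claim:
LHS = √(1² + 1²) = √(2) ≈ 1.414
RHS = 1 + 1 = 2

Since LHS ≠ RHS, this pair disproves the claim, and no lexicographically smaller pair (x ≤ y, non-negative integers) does.

For instance (4, 6) is also a counterexample (LHS = 2·√(13) ≈ 7.211, RHS = 10), but it's lexicographically larger.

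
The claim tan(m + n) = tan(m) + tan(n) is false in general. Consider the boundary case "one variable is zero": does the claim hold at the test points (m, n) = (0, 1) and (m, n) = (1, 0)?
At (0, 1): LHS = tan(1) ≈ 1.557, RHS = tan(1) ≈ 1.557 → equal
At (1, 0): LHS = tan(1) ≈ 1.557, RHS = tan(1) ≈ 1.557 → equal

So the claim does hold at both of these boundary points, even though it is not an identity.

Answer: Yes, holds at both test points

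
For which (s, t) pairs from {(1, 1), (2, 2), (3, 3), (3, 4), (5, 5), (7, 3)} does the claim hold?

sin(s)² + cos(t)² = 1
(1, 1), (2, 2), (3, 3), (5, 5)

Testing each pair:
(1, 1): LHS = cos(1)² + sin(1)² = 1, RHS = 1 → holds
(2, 2): LHS = cos(2)² + sin(2)² = 1, RHS = 1 → holds
(3, 3): LHS = sin(3)² + cos(3)² = 1, RHS = 1 → holds
(3, 4): LHS = sin(3)² + cos(4)² ≈ 0.4472, RHS = 1 → fails
(5, 5): LHS = cos(5)² + sin(5)² = 1, RHS = 1 → holds
(7, 3): LHS = sin(7)² + cos(3)² ≈ 1.412, RHS = 1 → fails

4 of 6 pairs satisfy the claim.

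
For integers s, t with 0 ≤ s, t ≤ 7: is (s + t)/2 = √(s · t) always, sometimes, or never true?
It holds at (s, t) = (1, 1) (both sides equal 1), but fails at (s, t) = (5, 2) (LHS = 7/2, RHS = √(10) ≈ 3.162).

Answer: Sometimes true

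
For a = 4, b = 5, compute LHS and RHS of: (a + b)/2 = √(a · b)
LHS = (4 + 5)/2 = 9/2
RHS = √(4 · 5) = 2·√(5) ≈ 4.472

LHS ≠ RHS (they differ by about 0.02786), so the equation does not hold here.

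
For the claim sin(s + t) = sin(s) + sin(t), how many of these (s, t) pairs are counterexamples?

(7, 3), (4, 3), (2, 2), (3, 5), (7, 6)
Testing each pair:
(7, 3): LHS = sin(10) ≈ -0.544, RHS = sin(3) + sin(7) ≈ 0.7981 → counterexample
(4, 3): LHS = sin(7) ≈ 0.657, RHS = sin(4) + sin(3) ≈ -0.6157 → counterexample
(2, 2): LHS = sin(4) ≈ -0.7568, RHS = 2·sin(2) ≈ 1.819 → counterexample
(3, 5): LHS = sin(8) ≈ 0.9894, RHS = sin(5) + sin(3) ≈ -0.8178 → counterexample
(7, 6): LHS = sin(13) ≈ 0.4202, RHS = sin(6) + sin(7) ≈ 0.3776 → counterexample

That makes 5 counterexamples.

Answer: 5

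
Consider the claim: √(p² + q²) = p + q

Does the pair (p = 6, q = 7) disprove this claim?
Substituting p = 6, q = 7:
LHS = √(6² + 7²) = √(85) ≈ 9.22
RHS = 6 + 7 = 13

Since LHS ≠ RHS, this pair disproves the claim.

Answer: Yes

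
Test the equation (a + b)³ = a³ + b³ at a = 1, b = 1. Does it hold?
Substituting a = 1, b = 1:

LHS = (1 + 1)³ = 8
RHS = 1³ + 1³ = 2

LHS ≠ RHS, so the equation does not hold at this point.

Answer: Fails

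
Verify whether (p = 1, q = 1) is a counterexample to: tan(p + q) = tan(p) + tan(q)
Yes

Substituting p = 1, q = 1:
LHS = tan(1 + 1) = tan(2) ≈ -2.185
RHS = tan(1) + tan(1) = 2·tan(1) ≈ 3.115

Since LHS ≠ RHS, this pair disproves the claim.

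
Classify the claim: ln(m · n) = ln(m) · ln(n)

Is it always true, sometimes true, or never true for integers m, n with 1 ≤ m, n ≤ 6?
Sometimes true

It holds at (m, n) = (1, 1) (both sides equal 0), but fails at (m, n) = (3, 4) (LHS = ln(12) ≈ 2.485, RHS = ln(3)·ln(4) ≈ 1.523).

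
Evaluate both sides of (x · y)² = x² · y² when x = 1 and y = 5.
LHS = (1 · 5)² = 25
RHS = 1² · 5² = 25

LHS = RHS: the two sides agree.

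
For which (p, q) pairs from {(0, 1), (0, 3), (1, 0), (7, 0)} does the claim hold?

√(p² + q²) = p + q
Testing each pair:
(0, 1): LHS = 1, RHS = 1 → holds
(0, 3): LHS = 3, RHS = 3 → holds
(1, 0): LHS = 1, RHS = 1 → holds
(7, 0): LHS = 7, RHS = 7 → holds

Every pair satisfies the claim.

Answer: All pairs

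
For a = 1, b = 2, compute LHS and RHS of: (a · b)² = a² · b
LHS = (1 · 2)² = 4
RHS = 1² · 2 = 2

LHS ≠ RHS, so the equation does not hold here.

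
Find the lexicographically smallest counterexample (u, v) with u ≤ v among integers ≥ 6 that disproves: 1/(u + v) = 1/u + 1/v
Substituting (6, 6) into the claim:
LHS = 1/(6 + 6) = 1/12
RHS = 1/6 + 1/6 = 1/3

Since LHS ≠ RHS, this pair disproves the claim, and no lexicographically smaller pair (u ≤ v, integers ≥ 6) does.

For instance (10, 13) is also a counterexample (LHS = 1/23, RHS = 23/130), but it's lexicographically larger.

Answer: (u, v) = (6, 6)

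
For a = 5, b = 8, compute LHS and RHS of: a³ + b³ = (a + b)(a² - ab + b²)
LHS = 5³ + 8³ = 637
RHS = (5 + 8)(5² - 5·8 + 8²) = 637

LHS = RHS: the two sides agree.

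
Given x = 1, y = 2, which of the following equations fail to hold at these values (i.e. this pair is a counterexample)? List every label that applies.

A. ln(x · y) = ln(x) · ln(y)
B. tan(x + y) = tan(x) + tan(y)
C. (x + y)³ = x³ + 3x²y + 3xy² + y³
Evaluating each claim at the given values:
A. LHS = ln(2) ≈ 0.6931, RHS = 0 → fails here (LHS ≠ RHS)
B. LHS = tan(3) ≈ -0.1425, RHS = tan(2) + tan(1) ≈ -0.6276 → fails here (LHS ≠ RHS)
C. LHS = 27, RHS = 27 → holds here (LHS = RHS)

Answer: A, B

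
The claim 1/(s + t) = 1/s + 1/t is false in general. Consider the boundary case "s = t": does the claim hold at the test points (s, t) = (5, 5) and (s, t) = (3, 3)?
At (5, 5): LHS = 1/10 ≠ RHS = 2/5
At (3, 3): LHS = 1/6 ≠ RHS = 2/3

Answer: No, fails at both test points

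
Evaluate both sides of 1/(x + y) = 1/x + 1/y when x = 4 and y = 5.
LHS = 1/(4 + 5) = 1/9
RHS = 1/4 + 1/5 = 9/20

LHS ≠ RHS, so the equation does not hold here.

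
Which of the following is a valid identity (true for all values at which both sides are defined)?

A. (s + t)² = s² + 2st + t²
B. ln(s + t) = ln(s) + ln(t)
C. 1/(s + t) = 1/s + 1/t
A: holds — e.g. at (2, 3), both sides equal 25.
B: fails at (2, 3) — LHS = ln(5) ≈ 1.609, RHS = ln(2) + ln(3) ≈ 1.792.
C: fails at (4, 5) — LHS = 1/9, RHS = 9/20.

Answer: A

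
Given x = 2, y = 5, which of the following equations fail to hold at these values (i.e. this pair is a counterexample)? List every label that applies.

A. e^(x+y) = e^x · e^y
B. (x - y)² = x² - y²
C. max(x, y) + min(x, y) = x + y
B

Evaluating each claim at the given values:
A. LHS = e^7 ≈ 1097, RHS = e^7 ≈ 1097 → holds here (LHS = RHS)
B. LHS = 9, RHS = -21 → fails here (LHS ≠ RHS)
C. LHS = 7, RHS = 7 → holds here (LHS = RHS)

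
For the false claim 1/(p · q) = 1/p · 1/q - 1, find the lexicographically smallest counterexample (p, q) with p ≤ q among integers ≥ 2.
Substituting (2, 2) into the claim:
LHS = 1/(2 · 2) = 1/4
RHS = 1/2 · 1/2 - 1 = -3/4

Since LHS ≠ RHS, this pair disproves the claim, and no lexicographically smaller pair (p ≤ q, integers ≥ 2) does.

For instance (3, 9) is also a counterexample (LHS = 1/27, RHS = -26/27), but it's lexicographically larger.

Answer: (p, q) = (2, 2)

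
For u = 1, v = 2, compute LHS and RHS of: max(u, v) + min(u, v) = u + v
LHS = max(1, 2) + min(1, 2) = 3
RHS = 1 + 2 = 3

LHS = RHS: the two sides agree.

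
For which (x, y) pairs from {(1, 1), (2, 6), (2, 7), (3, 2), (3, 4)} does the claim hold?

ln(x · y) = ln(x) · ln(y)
Testing each pair:
(1, 1): LHS = 0, RHS = 0 → holds
(2, 6): LHS = ln(12) ≈ 2.485, RHS = ln(2)·ln(6) ≈ 1.242 → fails
(2, 7): LHS = ln(14) ≈ 2.639, RHS = ln(2)·ln(7) ≈ 1.349 → fails
(3, 2): LHS = ln(6) ≈ 1.792, RHS = ln(2)·ln(3) ≈ 0.7615 → fails
(3, 4): LHS = ln(12) ≈ 2.485, RHS = ln(3)·ln(4) ≈ 1.523 → fails

1 of 5 pairs satisfies the claim.

Answer: (1, 1)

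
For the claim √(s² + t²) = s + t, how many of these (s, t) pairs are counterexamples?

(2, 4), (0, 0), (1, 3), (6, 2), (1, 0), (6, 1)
Testing each pair:
(2, 4): LHS = 2·√(5) ≈ 4.472, RHS = 6 → counterexample
(0, 0): LHS = 0, RHS = 0 → satisfies claim
(1, 3): LHS = √(10) ≈ 3.162, RHS = 4 → counterexample
(6, 2): LHS = 2·√(10) ≈ 6.325, RHS = 8 → counterexample
(1, 0): LHS = 1, RHS = 1 → satisfies claim
(6, 1): LHS = √(37) ≈ 6.083, RHS = 7 → counterexample

That makes 4 counterexamples.

Answer: 4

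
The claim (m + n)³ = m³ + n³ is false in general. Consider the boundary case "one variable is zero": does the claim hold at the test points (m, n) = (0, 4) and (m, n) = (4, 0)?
At (0, 4): LHS = 64, RHS = 64 → equal
At (4, 0): LHS = 64, RHS = 64 → equal

So the claim does hold at both of these boundary points, even though it is not an identity.

Answer: Yes, holds at both test points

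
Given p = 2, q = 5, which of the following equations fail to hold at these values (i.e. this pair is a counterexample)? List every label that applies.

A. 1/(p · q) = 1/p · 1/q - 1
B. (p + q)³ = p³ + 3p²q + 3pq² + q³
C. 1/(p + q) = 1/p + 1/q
Evaluating each claim at the given values:
A. LHS = 1/10, RHS = -9/10 → fails here (LHS ≠ RHS)
B. LHS = 343, RHS = 343 → holds here (LHS = RHS)
C. LHS = 1/7, RHS = 7/10 → fails here (LHS ≠ RHS)

Answer: A, C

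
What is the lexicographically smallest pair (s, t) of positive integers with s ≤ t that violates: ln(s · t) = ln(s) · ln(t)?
(s, t) = (1, 2)

At (1, 1): both sides equal 0, so it holds there.

Substituting (1, 2) into the claim:
LHS = ln(1 · 2) = ln(2) ≈ 0.6931
RHS = ln(1) · ln(2) = 0

Since LHS ≠ RHS, this pair disproves the claim, and no lexicographically smaller pair (s ≤ t, positive integers) does.

For instance (6, 6) is also a counterexample (LHS = ln(36) ≈ 3.584, RHS = ln(6)² ≈ 3.21), but it's lexicographically larger.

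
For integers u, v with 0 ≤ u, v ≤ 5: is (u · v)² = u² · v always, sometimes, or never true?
It holds at (u, v) = (0, 2) (both sides equal 0), but fails at (u, v) = (5, 4) (LHS = 400, RHS = 100).

Answer: Sometimes true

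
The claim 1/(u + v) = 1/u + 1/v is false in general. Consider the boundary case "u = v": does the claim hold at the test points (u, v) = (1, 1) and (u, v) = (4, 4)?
No, fails at both test points

At (1, 1): LHS = 1/2 ≠ RHS = 2
At (4, 4): LHS = 1/8 ≠ RHS = 1/2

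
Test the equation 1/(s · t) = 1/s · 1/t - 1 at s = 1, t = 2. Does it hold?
Fails

Substituting s = 1, t = 2:

LHS = 1/(1 · 2) = 1/2
RHS = 1/1 · 1/2 - 1 = -1/2

LHS ≠ RHS, so the equation does not hold at this point.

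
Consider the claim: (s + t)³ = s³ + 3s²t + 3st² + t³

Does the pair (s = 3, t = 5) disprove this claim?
No

Substituting s = 3, t = 5:
LHS = (3 + 5)³ = 512
RHS = 3³ + 3·3²·5 + 3·3·5² + 5³ = 512

The sides agree, so this pair does not disprove the claim.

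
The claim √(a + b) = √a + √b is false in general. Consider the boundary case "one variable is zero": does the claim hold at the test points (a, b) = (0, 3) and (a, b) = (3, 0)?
Yes, holds at both test points

At (0, 3): LHS = √(3) ≈ 1.732, RHS = √(3) ≈ 1.732 → equal
At (3, 0): LHS = √(3) ≈ 1.732, RHS = √(3) ≈ 1.732 → equal

So the claim does hold at both of these boundary points, even though it is not an identity.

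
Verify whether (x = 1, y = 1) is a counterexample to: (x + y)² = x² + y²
Substituting x = 1, y = 1:
LHS = (1 + 1)² = 4
RHS = 1² + 1² = 2

Since LHS ≠ RHS, this pair disproves the claim.

Answer: Yes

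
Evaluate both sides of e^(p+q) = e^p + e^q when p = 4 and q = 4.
LHS = e^(4+4) = e^8 ≈ 2981
RHS = e^4 + e^4 = 2·e^4 ≈ 109.2

LHS ≠ RHS (they differ by about 2872), so the equation does not hold here.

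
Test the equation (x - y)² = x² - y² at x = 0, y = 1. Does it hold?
Substituting x = 0, y = 1:

LHS = (0 - 1)² = 1
RHS = 0² - 1² = -1

LHS ≠ RHS, so the equation does not hold at this point.

Answer: Fails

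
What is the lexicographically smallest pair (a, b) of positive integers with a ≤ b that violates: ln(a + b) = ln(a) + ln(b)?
(a, b) = (1, 1)

Substituting (1, 1) into the claim:
LHS = ln(1 + 1) = ln(2) ≈ 0.6931
RHS = ln(1) + ln(1) = 0

Since LHS ≠ RHS, this pair disproves the claim, and no lexicographically smaller pair (a ≤ b, positive integers) does.

For instance (2, 4) is also a counterexample (LHS = ln(6) ≈ 1.792, RHS = ln(2) + ln(4) ≈ 2.079), but it's lexicographically larger.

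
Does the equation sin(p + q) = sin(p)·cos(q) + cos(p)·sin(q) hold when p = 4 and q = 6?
Substituting p = 4, q = 6:

LHS = sin(4 + 6) = sin(10) ≈ -0.544
RHS = sin(4)·cos(6) + cos(4)·sin(6) = sin(4)·cos(6) + sin(6)·cos(4) ≈ -0.544

LHS = RHS, so the equation holds at this point.

Answer: Holds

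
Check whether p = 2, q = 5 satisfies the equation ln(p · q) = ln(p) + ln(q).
Holds

Substituting p = 2, q = 5:

LHS = ln(2 · 5) = ln(10) ≈ 2.303
RHS = ln(2) + ln(5) ≈ 2.303

LHS = RHS, so the equation holds at this point.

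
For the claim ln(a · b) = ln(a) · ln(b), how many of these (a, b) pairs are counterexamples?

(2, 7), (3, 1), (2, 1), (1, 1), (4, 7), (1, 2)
5

Testing each pair:
(2, 7): LHS = ln(14) ≈ 2.639, RHS = ln(2)·ln(7) ≈ 1.349 → counterexample
(3, 1): LHS = ln(3) ≈ 1.099, RHS = 0 → counterexample
(2, 1): LHS = ln(2) ≈ 0.6931, RHS = 0 → counterexample
(1, 1): LHS = 0, RHS = 0 → satisfies claim
(4, 7): LHS = ln(28) ≈ 3.332, RHS = ln(4)·ln(7) ≈ 2.698 → counterexample
(1, 2): LHS = ln(2) ≈ 0.6931, RHS = 0 → counterexample

That makes 5 counterexamples.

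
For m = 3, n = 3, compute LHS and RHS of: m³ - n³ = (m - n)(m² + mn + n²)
LHS = 3³ - 3³ = 0
RHS = (3 - 3)(3² + 3·3 + 3²) = 0

LHS = RHS: the two sides agree.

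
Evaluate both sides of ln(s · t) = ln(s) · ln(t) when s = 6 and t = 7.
LHS = ln(6 · 7) = ln(42) ≈ 3.738
RHS = ln(6) · ln(7) ≈ 3.487

LHS ≠ RHS (they differ by about 0.2511), so the equation does not hold here.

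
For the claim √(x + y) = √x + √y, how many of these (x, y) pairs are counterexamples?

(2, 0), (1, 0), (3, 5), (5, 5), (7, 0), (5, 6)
3

Testing each pair:
(2, 0): LHS = √(2) ≈ 1.414, RHS = √(2) ≈ 1.414 → satisfies claim
(1, 0): LHS = 1, RHS = 1 → satisfies claim
(3, 5): LHS = 2·√(2) ≈ 2.828, RHS = √(3) + √(5) ≈ 3.968 → counterexample
(5, 5): LHS = √(10) ≈ 3.162, RHS = 2·√(5) ≈ 4.472 → counterexample
(7, 0): LHS = √(7) ≈ 2.646, RHS = √(7) ≈ 2.646 → satisfies claim
(5, 6): LHS = √(11) ≈ 3.317, RHS = √(5) + √(6) ≈ 4.686 → counterexample

That makes 3 counterexamples.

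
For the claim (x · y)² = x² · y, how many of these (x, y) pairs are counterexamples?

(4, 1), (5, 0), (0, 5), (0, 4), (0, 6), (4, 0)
0

Testing each pair:
(4, 1): LHS = 16, RHS = 16 → satisfies claim
(5, 0): LHS = 0, RHS = 0 → satisfies claim
(0, 5): LHS = 0, RHS = 0 → satisfies claim
(0, 4): LHS = 0, RHS = 0 → satisfies claim
(0, 6): LHS = 0, RHS = 0 → satisfies claim
(4, 0): LHS = 0, RHS = 0 → satisfies claim

That makes 0 counterexamples.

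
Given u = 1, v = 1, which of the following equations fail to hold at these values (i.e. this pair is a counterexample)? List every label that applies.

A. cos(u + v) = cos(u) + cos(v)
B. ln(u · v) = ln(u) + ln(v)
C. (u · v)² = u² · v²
Evaluating each claim at the given values:
A. LHS = cos(2) ≈ -0.4161, RHS = 2·cos(1) ≈ 1.081 → fails here (LHS ≠ RHS)
B. LHS = 0, RHS = 0 → holds here (LHS = RHS)
C. LHS = 1, RHS = 1 → holds here (LHS = RHS)

Answer: A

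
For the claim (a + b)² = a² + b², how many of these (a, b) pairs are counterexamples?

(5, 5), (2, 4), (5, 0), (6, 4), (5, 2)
4

Testing each pair:
(5, 5): LHS = 100, RHS = 50 → counterexample
(2, 4): LHS = 36, RHS = 20 → counterexample
(5, 0): LHS = 25, RHS = 25 → satisfies claim
(6, 4): LHS = 100, RHS = 52 → counterexample
(5, 2): LHS = 49, RHS = 29 → counterexample

That makes 4 counterexamples.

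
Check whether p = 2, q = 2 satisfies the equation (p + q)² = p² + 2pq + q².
Substituting p = 2, q = 2:

LHS = (2 + 2)² = 16
RHS = 2² + 2·2·2 + 2² = 16

LHS = RHS, so the equation holds at this point.

Answer: Holds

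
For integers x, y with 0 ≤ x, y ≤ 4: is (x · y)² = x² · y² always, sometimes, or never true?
The identity holds for every pair in the range. For instance at (x, y) = (3, 3): both sides equal 81.

Answer: Always true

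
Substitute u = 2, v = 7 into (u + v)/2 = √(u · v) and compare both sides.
LHS = (2 + 7)/2 = 9/2
RHS = √(2 · 7) = √(14) ≈ 3.742

LHS ≠ RHS (they differ by about 0.7583), so the equation does not hold here.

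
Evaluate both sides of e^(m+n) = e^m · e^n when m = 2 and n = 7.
LHS = e^(2+7) = e^9 ≈ 8103
RHS = e^2 · e^7 = e^9 ≈ 8103

LHS = RHS: the two sides agree.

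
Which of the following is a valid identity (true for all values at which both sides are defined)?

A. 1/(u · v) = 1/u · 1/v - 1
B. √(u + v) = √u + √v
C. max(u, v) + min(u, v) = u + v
A: fails at (1, 2) — LHS = 1/2, RHS = -1/2.
B: fails at (3, 3) — LHS = √(6) ≈ 2.449, RHS = 2·√(3) ≈ 3.464.
C: holds — e.g. at (5, 8), both sides equal 13.

Answer: C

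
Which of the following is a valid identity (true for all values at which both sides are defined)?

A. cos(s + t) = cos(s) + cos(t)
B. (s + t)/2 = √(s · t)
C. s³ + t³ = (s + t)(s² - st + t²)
C

A: fails at (2, 5) — LHS = cos(7) ≈ 0.7539, RHS = cos(2) + cos(5) ≈ -0.1325.
B: fails at (0, 1) — LHS = 1/2, RHS = 0.
C: holds — e.g. at (2, 7), both sides equal 351.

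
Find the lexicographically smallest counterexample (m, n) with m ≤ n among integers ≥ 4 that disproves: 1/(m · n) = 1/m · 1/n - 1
(m, n) = (4, 4)

Substituting (4, 4) into the claim:
LHS = 1/(4 · 4) = 1/16
RHS = 1/4 · 1/4 - 1 = -15/16

Since LHS ≠ RHS, this pair disproves the claim, and no lexicographically smaller pair (m ≤ n, integers ≥ 4) does.

For instance (4, 7) is also a counterexample (LHS = 1/28, RHS = -27/28), but it's lexicographically larger.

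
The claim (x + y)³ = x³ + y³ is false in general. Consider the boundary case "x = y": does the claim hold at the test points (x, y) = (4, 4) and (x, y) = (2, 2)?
At (4, 4): LHS = 512 ≠ RHS = 128
At (2, 2): LHS = 64 ≠ RHS = 16

Answer: No, fails at both test points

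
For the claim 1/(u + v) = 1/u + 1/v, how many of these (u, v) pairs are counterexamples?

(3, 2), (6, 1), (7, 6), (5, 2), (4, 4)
Testing each pair:
(3, 2): LHS = 1/5, RHS = 5/6 → counterexample
(6, 1): LHS = 1/7, RHS = 7/6 → counterexample
(7, 6): LHS = 1/13, RHS = 13/42 → counterexample
(5, 2): LHS = 1/7, RHS = 7/10 → counterexample
(4, 4): LHS = 1/8, RHS = 1/2 → counterexample

That makes 5 counterexamples.

Answer: 5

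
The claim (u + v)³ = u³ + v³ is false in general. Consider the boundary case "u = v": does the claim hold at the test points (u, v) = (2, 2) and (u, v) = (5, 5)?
No, fails at both test points

At (2, 2): LHS = 64 ≠ RHS = 16
At (5, 5): LHS = 1000 ≠ RHS = 250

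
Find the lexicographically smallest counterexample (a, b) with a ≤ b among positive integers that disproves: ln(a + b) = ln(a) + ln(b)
Substituting (1, 1) into the claim:
LHS = ln(1 + 1) = ln(2) ≈ 0.6931
RHS = ln(1) + ln(1) = 0

Since LHS ≠ RHS, this pair disproves the claim, and no lexicographically smaller pair (a ≤ b, positive integers) does.

For instance (4, 4) is also a counterexample (LHS = ln(8) ≈ 2.079, RHS = 2·ln(4) ≈ 2.773), but it's lexicographically larger.

Answer: (a, b) = (1, 1)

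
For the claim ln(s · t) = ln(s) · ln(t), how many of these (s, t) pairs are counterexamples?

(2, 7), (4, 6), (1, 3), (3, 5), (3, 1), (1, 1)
Testing each pair:
(2, 7): LHS = ln(14) ≈ 2.639, RHS = ln(2)·ln(7) ≈ 1.349 → counterexample
(4, 6): LHS = ln(24) ≈ 3.178, RHS = ln(4)·ln(6) ≈ 2.484 → counterexample
(1, 3): LHS = ln(3) ≈ 1.099, RHS = 0 → counterexample
(3, 5): LHS = ln(15) ≈ 2.708, RHS = ln(3)·ln(5) ≈ 1.768 → counterexample
(3, 1): LHS = ln(3) ≈ 1.099, RHS = 0 → counterexample
(1, 1): LHS = 0, RHS = 0 → satisfies claim

That makes 5 counterexamples.

Answer: 5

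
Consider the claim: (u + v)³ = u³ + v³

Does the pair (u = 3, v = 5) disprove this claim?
Substituting u = 3, v = 5:
LHS = (3 + 5)³ = 512
RHS = 3³ + 5³ = 152

Since LHS ≠ RHS, this pair disproves the claim.

Answer: Yes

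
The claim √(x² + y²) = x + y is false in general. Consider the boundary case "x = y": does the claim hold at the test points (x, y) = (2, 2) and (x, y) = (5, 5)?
At (2, 2): LHS = 2·√(2) ≈ 2.828 ≠ RHS = 4
At (5, 5): LHS = 5·√(2) ≈ 7.071 ≠ RHS = 10

Answer: No, fails at both test points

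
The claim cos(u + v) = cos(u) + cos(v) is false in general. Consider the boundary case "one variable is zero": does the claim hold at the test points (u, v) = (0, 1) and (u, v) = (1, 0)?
At (0, 1): LHS = cos(1) ≈ 0.5403 ≠ RHS = cos(1) + 1 ≈ 1.54
At (1, 0): LHS = cos(1) ≈ 0.5403 ≠ RHS = cos(1) + 1 ≈ 1.54

Answer: No, fails at both test points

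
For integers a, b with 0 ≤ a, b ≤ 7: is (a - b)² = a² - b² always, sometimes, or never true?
Sometimes true

It holds at (a, b) = (4, 4) (both sides equal 0), but fails at (a, b) = (2, 6) (LHS = 16, RHS = -32).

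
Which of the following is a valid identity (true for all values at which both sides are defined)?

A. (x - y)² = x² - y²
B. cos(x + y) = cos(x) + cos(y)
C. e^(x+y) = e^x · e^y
A: fails at (3, 7) — LHS = 16, RHS = -40.
B: fails at (4, 5) — LHS = cos(9) ≈ -0.9111, RHS = cos(4) + cos(5) ≈ -0.37.
C: holds — e.g. at (3, 5), both sides equal e^8 ≈ 2981.

Answer: C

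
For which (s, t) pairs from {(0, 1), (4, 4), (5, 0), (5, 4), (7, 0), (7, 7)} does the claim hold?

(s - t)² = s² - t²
Testing each pair:
(0, 1): LHS = 1, RHS = -1 → fails
(4, 4): LHS = 0, RHS = 0 → holds
(5, 0): LHS = 25, RHS = 25 → holds
(5, 4): LHS = 1, RHS = 9 → fails
(7, 0): LHS = 49, RHS = 49 → holds
(7, 7): LHS = 0, RHS = 0 → holds

4 of 6 pairs satisfy the claim.

Answer: (4, 4), (5, 0), (7, 0), (7, 7)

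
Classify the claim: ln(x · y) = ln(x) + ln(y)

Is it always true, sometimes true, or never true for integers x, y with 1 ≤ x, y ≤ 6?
Always true

The identity holds for every pair in the range. For instance at (x, y) = (5, 1): both sides equal ln(5) ≈ 1.609.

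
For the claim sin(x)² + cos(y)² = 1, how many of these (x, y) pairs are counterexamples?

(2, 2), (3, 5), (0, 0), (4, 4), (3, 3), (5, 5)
1

Testing each pair:
(2, 2): LHS = cos(2)² + sin(2)² = 1, RHS = 1 → satisfies claim
(3, 5): LHS = sin(3)² + cos(5)² ≈ 0.1004, RHS = 1 → counterexample
(0, 0): LHS = 1, RHS = 1 → satisfies claim
(4, 4): LHS = cos(4)² + sin(4)² = 1, RHS = 1 → satisfies claim
(3, 3): LHS = sin(3)² + cos(3)² = 1, RHS = 1 → satisfies claim
(5, 5): LHS = cos(5)² + sin(5)² = 1, RHS = 1 → satisfies claim

That makes 1 counterexample.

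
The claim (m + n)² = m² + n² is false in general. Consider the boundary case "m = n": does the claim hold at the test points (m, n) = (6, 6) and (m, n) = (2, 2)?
At (6, 6): LHS = 144 ≠ RHS = 72
At (2, 2): LHS = 16 ≠ RHS = 8

Answer: No, fails at both test points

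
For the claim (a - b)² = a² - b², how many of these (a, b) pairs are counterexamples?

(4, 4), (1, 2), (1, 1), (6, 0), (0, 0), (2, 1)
Testing each pair:
(4, 4): LHS = 0, RHS = 0 → satisfies claim
(1, 2): LHS = 1, RHS = -3 → counterexample
(1, 1): LHS = 0, RHS = 0 → satisfies claim
(6, 0): LHS = 36, RHS = 36 → satisfies claim
(0, 0): LHS = 0, RHS = 0 → satisfies claim
(2, 1): LHS = 1, RHS = 3 → counterexample

That makes 2 counterexamples.

Answer: 2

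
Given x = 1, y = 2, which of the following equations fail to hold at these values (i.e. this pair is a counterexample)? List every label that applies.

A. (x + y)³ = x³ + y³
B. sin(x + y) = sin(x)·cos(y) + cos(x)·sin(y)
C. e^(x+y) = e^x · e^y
Evaluating each claim at the given values:
A. LHS = 27, RHS = 9 → fails here (LHS ≠ RHS)
B. LHS = sin(3) ≈ 0.1411, RHS = sin(1)·cos(2) + sin(2)·cos(1) ≈ 0.1411 → holds here (LHS = RHS)
C. LHS = e^3 ≈ 20.09, RHS = e^3 ≈ 20.09 → holds here (LHS = RHS)

Answer: A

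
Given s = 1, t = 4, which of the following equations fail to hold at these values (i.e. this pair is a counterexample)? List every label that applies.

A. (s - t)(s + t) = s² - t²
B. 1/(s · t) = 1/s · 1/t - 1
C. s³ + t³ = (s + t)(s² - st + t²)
B

Evaluating each claim at the given values:
A. LHS = -15, RHS = -15 → holds here (LHS = RHS)
B. LHS = 1/4, RHS = -3/4 → fails here (LHS ≠ RHS)
C. LHS = 65, RHS = 65 → holds here (LHS = RHS)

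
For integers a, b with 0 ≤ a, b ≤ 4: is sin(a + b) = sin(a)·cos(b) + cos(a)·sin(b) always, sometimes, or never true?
The identity holds for every pair in the range. For instance at (a, b) = (1, 2): both sides equal sin(3) ≈ 0.1411.

Answer: Always true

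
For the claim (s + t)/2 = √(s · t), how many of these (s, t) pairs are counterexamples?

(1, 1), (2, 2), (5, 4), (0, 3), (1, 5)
3

Testing each pair:
(1, 1): LHS = 1, RHS = 1 → satisfies claim
(2, 2): LHS = 2, RHS = 2 → satisfies claim
(5, 4): LHS = 9/2, RHS = 2·√(5) ≈ 4.472 → counterexample
(0, 3): LHS = 3/2, RHS = 0 → counterexample
(1, 5): LHS = 3, RHS = √(5) ≈ 2.236 → counterexample

That makes 3 counterexamples.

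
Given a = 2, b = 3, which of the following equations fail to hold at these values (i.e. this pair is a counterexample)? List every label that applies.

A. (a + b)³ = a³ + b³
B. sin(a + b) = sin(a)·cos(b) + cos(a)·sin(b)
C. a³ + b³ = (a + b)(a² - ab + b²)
Evaluating each claim at the given values:
A. LHS = 125, RHS = 35 → fails here (LHS ≠ RHS)
B. LHS = sin(5) ≈ -0.9589, RHS = sin(2)·cos(3) + sin(3)·cos(2) ≈ -0.9589 → holds here (LHS = RHS)
C. LHS = 35, RHS = 35 → holds here (LHS = RHS)

Answer: A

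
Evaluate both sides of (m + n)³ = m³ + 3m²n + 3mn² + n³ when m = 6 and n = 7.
LHS = (6 + 7)³ = 2197
RHS = 6³ + 3·6²·7 + 3·6·7² + 7³ = 2197

LHS = RHS: the two sides agree.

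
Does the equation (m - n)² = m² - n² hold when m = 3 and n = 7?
Substituting m = 3, n = 7:

LHS = (3 - 7)² = 16
RHS = 3² - 7² = -40

LHS ≠ RHS, so the equation does not hold at this point.

Answer: Fails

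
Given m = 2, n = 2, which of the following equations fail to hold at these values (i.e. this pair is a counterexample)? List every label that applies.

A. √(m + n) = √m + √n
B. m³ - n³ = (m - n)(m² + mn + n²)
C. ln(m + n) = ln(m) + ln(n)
A

Evaluating each claim at the given values:
A. LHS = 2, RHS = 2·√(2) ≈ 2.828 → fails here (LHS ≠ RHS)
B. LHS = 0, RHS = 0 → holds here (LHS = RHS)
C. LHS = ln(4) ≈ 1.386, RHS = 2·ln(2) ≈ 1.386 → holds here (LHS = RHS)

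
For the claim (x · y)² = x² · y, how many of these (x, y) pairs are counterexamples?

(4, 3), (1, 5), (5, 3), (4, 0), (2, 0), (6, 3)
Testing each pair:
(4, 3): LHS = 144, RHS = 48 → counterexample
(1, 5): LHS = 25, RHS = 5 → counterexample
(5, 3): LHS = 225, RHS = 75 → counterexample
(4, 0): LHS = 0, RHS = 0 → satisfies claim
(2, 0): LHS = 0, RHS = 0 → satisfies claim
(6, 3): LHS = 324, RHS = 108 → counterexample

That makes 4 counterexamples.

Answer: 4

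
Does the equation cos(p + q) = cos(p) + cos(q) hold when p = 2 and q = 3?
Substituting p = 2, q = 3:

LHS = cos(2 + 3) = cos(5) ≈ 0.2837
RHS = cos(2) + cos(3) ≈ -1.406

LHS ≠ RHS, so the equation does not hold at this point.

Answer: Fails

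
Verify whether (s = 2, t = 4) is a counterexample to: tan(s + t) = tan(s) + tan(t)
Yes

Substituting s = 2, t = 4:
LHS = tan(2 + 4) = tan(6) ≈ -0.291
RHS = tan(2) + tan(4) ≈ -1.027

Since LHS ≠ RHS, this pair disproves the claim.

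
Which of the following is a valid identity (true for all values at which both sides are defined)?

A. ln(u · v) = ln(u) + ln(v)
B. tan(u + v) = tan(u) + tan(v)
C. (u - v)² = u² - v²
A: holds — e.g. at (3, 7), both sides equal ln(21) ≈ 3.045.
B: fails at (1, 2) — LHS = tan(3) ≈ -0.1425, RHS = tan(2) + tan(1) ≈ -0.6276.
C: fails at (3, 4) — LHS = 1, RHS = -7.

Answer: A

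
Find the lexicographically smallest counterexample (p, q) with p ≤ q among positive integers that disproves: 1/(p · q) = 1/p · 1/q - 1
(p, q) = (1, 1)

Substituting (1, 1) into the claim:
LHS = 1/(1 · 1) = 1
RHS = 1/1 · 1/1 - 1 = 0

Since LHS ≠ RHS, this pair disproves the claim, and no lexicographically smaller pair (p ≤ q, positive integers) does.

For instance (3, 8) is also a counterexample (LHS = 1/24, RHS = -23/24), but it's lexicographically larger.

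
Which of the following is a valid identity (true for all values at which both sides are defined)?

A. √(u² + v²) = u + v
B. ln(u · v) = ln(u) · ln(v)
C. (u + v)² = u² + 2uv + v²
C

A: fails at (1, 5) — LHS = √(26) ≈ 5.099, RHS = 6.
B: fails at (1, 2) — LHS = ln(2) ≈ 0.6931, RHS = 0.
C: holds — e.g. at (2, 5), both sides equal 49.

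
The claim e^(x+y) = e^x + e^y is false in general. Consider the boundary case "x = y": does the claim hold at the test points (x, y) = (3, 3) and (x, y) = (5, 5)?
No, fails at both test points

At (3, 3): LHS = e^6 ≈ 403.4 ≠ RHS = 2·e^3 ≈ 40.17
At (5, 5): LHS = e^10 ≈ 22026.5 ≠ RHS = 2·e^5 ≈ 296.8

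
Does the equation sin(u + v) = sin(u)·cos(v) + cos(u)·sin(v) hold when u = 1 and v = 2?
Substituting u = 1, v = 2:

LHS = sin(1 + 2) = sin(3) ≈ 0.1411
RHS = sin(1)·cos(2) + cos(1)·sin(2) = sin(1)·cos(2) + sin(2)·cos(1) ≈ 0.1411

LHS = RHS, so the equation holds at this point.

Answer: Holds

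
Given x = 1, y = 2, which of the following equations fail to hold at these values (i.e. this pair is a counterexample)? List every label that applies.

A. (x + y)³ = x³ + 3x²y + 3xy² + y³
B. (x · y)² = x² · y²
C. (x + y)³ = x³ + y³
C

Evaluating each claim at the given values:
A. LHS = 27, RHS = 27 → holds here (LHS = RHS)
B. LHS = 4, RHS = 4 → holds here (LHS = RHS)
C. LHS = 27, RHS = 9 → fails here (LHS ≠ RHS)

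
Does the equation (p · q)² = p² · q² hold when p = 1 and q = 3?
Holds

Substituting p = 1, q = 3:

LHS = (1 · 3)² = 9
RHS = 1² · 3² = 9

LHS = RHS, so the equation holds at this point.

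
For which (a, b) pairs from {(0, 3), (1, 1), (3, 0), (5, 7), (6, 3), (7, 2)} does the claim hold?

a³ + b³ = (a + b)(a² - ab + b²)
Testing each pair:
(0, 3): LHS = 27, RHS = 27 → holds
(1, 1): LHS = 2, RHS = 2 → holds
(3, 0): LHS = 27, RHS = 27 → holds
(5, 7): LHS = 468, RHS = 468 → holds
(6, 3): LHS = 243, RHS = 243 → holds
(7, 2): LHS = 351, RHS = 351 → holds

Every pair satisfies the claim.

Answer: All pairs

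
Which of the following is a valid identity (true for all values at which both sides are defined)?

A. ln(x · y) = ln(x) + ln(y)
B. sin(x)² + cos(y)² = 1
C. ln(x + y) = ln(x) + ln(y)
A

A: holds — e.g. at (3, 4), both sides equal ln(12) ≈ 2.485.
B: fails at (1, 2) — LHS = cos(2)² + sin(1)² ≈ 0.8813, RHS = 1.
C: fails at (1, 1) — LHS = ln(2) ≈ 0.6931, RHS = 0.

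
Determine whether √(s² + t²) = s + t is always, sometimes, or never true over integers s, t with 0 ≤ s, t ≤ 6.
It holds at (s, t) = (0, 0) (both sides equal 0), but fails at (s, t) = (4, 4) (LHS = 4·√(2) ≈ 5.657, RHS = 8).

Answer: Sometimes true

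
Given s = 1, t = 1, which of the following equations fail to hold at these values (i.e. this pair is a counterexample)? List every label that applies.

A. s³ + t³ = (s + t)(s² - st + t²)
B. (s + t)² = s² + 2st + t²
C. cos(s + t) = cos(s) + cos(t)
Evaluating each claim at the given values:
A. LHS = 2, RHS = 2 → holds here (LHS = RHS)
B. LHS = 4, RHS = 4 → holds here (LHS = RHS)
C. LHS = cos(2) ≈ -0.4161, RHS = 2·cos(1) ≈ 1.081 → fails here (LHS ≠ RHS)

Answer: C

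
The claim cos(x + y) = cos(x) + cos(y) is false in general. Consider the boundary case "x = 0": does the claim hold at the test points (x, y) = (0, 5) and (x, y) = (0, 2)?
At (0, 5): LHS = cos(5) ≈ 0.2837 ≠ RHS = cos(5) + 1 ≈ 1.284
At (0, 2): LHS = cos(2) ≈ -0.4161 ≠ RHS = cos(2) + 1 ≈ 0.5839

Answer: No, fails at both test points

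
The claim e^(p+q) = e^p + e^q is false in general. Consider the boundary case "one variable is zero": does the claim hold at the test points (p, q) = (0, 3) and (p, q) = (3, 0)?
At (0, 3): LHS = e^3 ≈ 20.09 ≠ RHS = 1 + e^3 ≈ 21.09
At (3, 0): LHS = e^3 ≈ 20.09 ≠ RHS = 1 + e^3 ≈ 21.09

Answer: No, fails at both test points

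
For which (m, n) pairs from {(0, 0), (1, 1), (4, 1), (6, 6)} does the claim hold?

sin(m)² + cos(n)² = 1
(0, 0), (1, 1), (6, 6)

Testing each pair:
(0, 0): LHS = 1, RHS = 1 → holds
(1, 1): LHS = cos(1)² + sin(1)² = 1, RHS = 1 → holds
(4, 1): LHS = cos(1)² + sin(4)² ≈ 0.8647, RHS = 1 → fails
(6, 6): LHS = sin(6)² + cos(6)² = 1, RHS = 1 → holds

3 of 4 pairs satisfy the claim.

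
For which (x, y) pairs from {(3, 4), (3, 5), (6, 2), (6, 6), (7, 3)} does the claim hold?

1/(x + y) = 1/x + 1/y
None

Testing each pair:
(3, 4): LHS = 1/7, RHS = 7/12 → fails
(3, 5): LHS = 1/8, RHS = 8/15 → fails
(6, 2): LHS = 1/8, RHS = 2/3 → fails
(6, 6): LHS = 1/12, RHS = 1/3 → fails
(7, 3): LHS = 1/10, RHS = 10/21 → fails

No pair satisfies the claim.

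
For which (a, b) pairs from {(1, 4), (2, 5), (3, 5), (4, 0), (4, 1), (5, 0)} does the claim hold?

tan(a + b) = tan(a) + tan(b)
Testing each pair:
(1, 4): LHS = tan(5) ≈ -3.381, RHS = tan(4) + tan(1) ≈ 2.715 → fails
(2, 5): LHS = tan(7) ≈ 0.8714, RHS = tan(5) + tan(2) ≈ -5.566 → fails
(3, 5): LHS = tan(8) ≈ -6.8, RHS = tan(5) + tan(3) ≈ -3.523 → fails
(4, 0): LHS = tan(4) ≈ 1.158, RHS = tan(4) ≈ 1.158 → holds
(4, 1): LHS = tan(5) ≈ -3.381, RHS = tan(4) + tan(1) ≈ 2.715 → fails
(5, 0): LHS = tan(5) ≈ -3.381, RHS = tan(5) ≈ -3.381 → holds

2 of 6 pairs satisfy the claim.

Answer: (4, 0), (5, 0)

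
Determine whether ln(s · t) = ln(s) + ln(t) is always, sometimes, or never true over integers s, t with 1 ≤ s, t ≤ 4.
The identity holds for every pair in the range. For instance at (s, t) = (4, 1): both sides equal ln(4) ≈ 1.386.

Answer: Always true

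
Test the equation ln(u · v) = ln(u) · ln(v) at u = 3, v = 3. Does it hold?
Fails

Substituting u = 3, v = 3:

LHS = ln(3 · 3) = ln(9) ≈ 2.197
RHS = ln(3) · ln(3) = ln(3)² ≈ 1.207

LHS ≠ RHS, so the equation does not hold at this point.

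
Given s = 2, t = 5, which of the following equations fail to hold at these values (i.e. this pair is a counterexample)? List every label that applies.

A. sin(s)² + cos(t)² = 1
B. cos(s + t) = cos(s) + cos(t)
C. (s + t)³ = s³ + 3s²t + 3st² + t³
Evaluating each claim at the given values:
A. LHS = cos(5)² + sin(2)² ≈ 0.9073, RHS = 1 → fails here (LHS ≠ RHS)
B. LHS = cos(7) ≈ 0.7539, RHS = cos(2) + cos(5) ≈ -0.1325 → fails here (LHS ≠ RHS)
C. LHS = 343, RHS = 343 → holds here (LHS = RHS)

Answer: A, B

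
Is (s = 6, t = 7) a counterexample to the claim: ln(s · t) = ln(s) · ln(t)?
Substituting s = 6, t = 7:
LHS = ln(6 · 7) = ln(42) ≈ 3.738
RHS = ln(6) · ln(7) ≈ 3.487

Since LHS ≠ RHS, this pair disproves the claim.

Answer: Yes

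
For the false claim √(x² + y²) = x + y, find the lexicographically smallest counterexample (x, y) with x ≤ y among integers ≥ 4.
Substituting (4, 4) into the claim:
LHS = √(4² + 4²) = 4·√(2) ≈ 5.657
RHS = 4 + 4 = 8

Since LHS ≠ RHS, this pair disproves the claim, and no lexicographically smaller pair (x ≤ y, integers ≥ 4) does.

For instance (4, 9) is also a counterexample (LHS = √(97) ≈ 9.849, RHS = 13), but it's lexicographically larger.

Answer: (x, y) = (4, 4)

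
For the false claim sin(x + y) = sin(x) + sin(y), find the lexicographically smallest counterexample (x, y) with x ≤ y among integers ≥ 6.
(x, y) = (6, 6)

Substituting (6, 6) into the claim:
LHS = sin(6 + 6) = sin(12) ≈ -0.5366
RHS = sin(6) + sin(6) = 2·sin(6) ≈ -0.5588

Since LHS ≠ RHS, this pair disproves the claim, and no lexicographically smaller pair (x ≤ y, integers ≥ 6) does.

For instance (9, 11) is also a counterexample (LHS = sin(20) ≈ 0.9129, RHS = sin(11) + sin(9) ≈ -0.5879), but it's lexicographically larger.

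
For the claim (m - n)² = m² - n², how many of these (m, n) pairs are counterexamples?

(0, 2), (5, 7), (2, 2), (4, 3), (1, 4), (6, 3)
Testing each pair:
(0, 2): LHS = 4, RHS = -4 → counterexample
(5, 7): LHS = 4, RHS = -24 → counterexample
(2, 2): LHS = 0, RHS = 0 → satisfies claim
(4, 3): LHS = 1, RHS = 7 → counterexample
(1, 4): LHS = 9, RHS = -15 → counterexample
(6, 3): LHS = 9, RHS = 27 → counterexample

That makes 5 counterexamples.

Answer: 5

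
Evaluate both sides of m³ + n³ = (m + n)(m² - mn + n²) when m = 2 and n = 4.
LHS = 2³ + 4³ = 72
RHS = (2 + 4)(2² - 2·4 + 4²) = 72

LHS = RHS: the two sides agree.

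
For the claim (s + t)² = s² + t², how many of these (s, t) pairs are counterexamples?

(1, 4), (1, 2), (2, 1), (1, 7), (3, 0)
4

Testing each pair:
(1, 4): LHS = 25, RHS = 17 → counterexample
(1, 2): LHS = 9, RHS = 5 → counterexample
(2, 1): LHS = 9, RHS = 5 → counterexample
(1, 7): LHS = 64, RHS = 50 → counterexample
(3, 0): LHS = 9, RHS = 9 → satisfies claim

That makes 4 counterexamples.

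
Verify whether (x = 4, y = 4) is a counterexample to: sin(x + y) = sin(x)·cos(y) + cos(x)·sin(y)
Substituting x = 4, y = 4:
LHS = sin(4 + 4) = sin(8) ≈ 0.9894
RHS = sin(4)·cos(4) + cos(4)·sin(4) = 2·sin(4)·cos(4) ≈ 0.9894

The sides agree, so this pair does not disprove the claim.

Answer: No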